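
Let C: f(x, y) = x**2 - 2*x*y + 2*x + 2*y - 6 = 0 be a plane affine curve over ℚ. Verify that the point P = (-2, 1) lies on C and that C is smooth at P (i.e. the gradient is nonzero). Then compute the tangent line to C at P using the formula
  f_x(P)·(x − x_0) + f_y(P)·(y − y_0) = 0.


Tangent line at P: -4*x + 6*y - 14 = 0.

Step 1: f(-2, 1) = 0, so P lies on C.
Step 2: partial derivatives
  f_x(x, y) = 2*x - 2*y + 2, f_y(x, y) = 2 - 2*x.
  f_x(P) = -4, f_y(P) = 6 (gradient nonzero, so P is smooth).
Step 3: tangent line at P: -4·(x − -2) + 6·(y − 1) = 0.
Expanding: -4*x + 6*y - 14 = 0.


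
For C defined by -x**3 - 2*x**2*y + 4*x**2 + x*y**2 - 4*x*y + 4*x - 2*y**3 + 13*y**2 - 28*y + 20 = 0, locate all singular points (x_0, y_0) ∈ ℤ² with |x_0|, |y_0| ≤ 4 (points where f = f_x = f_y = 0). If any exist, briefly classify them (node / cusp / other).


Singular points: {(0, 2)}; classification: cusp.

Compute partial derivatives:
  f_x = -3*x**2 - 4*x*y + 8*x + y**2 - 4*y + 4.
  f_y = -2*x**2 + 2*x*y - 4*x - 6*y**2 + 26*y - 28.
Scan x_0 ∈ {−4, ..., 4}. For each x_0, f_y(x_0, y) is a polynomial in y; find its integer roots y ∈ {−4, ..., 4}, then test f_x and f at those candidates.
  x = -4: f_y(-4, y) = -6*y**2 + 18*y - 44; no integer root y with |y| ≤ 4.
  x = -3: f_y(-3, y) = -6*y**2 + 20*y - 34; no integer root y with |y| ≤ 4.
  x = -2: f_y(-2, y) = -6*y**2 + 22*y - 28; no integer root y with |y| ≤ 4.
  x = -1: f_y(-1, y) = -6*y**2 + 24*y - 26; no integer root y with |y| ≤ 4.
  x = 0: f_y(0, y) = -6*y**2 + 26*y - 28; vanishes at y ∈ {2}. (0, 2): f_x = 0, f = 0 — SINGULAR.
  x = 1: f_y(1, y) = -6*y**2 + 28*y - 34; no integer root y with |y| ≤ 4.
  x = 2: f_y(2, y) = -6*y**2 + 30*y - 44; no integer root y with |y| ≤ 4.
  x = 3: f_y(3, y) = -6*y**2 + 32*y - 58; no integer root y with |y| ≤ 4.
  x = 4: f_y(4, y) = -6*y**2 + 34*y - 76; no integer root y with |y| ≤ 4.
Only singular point on the grid: (0, 2).
Classify: substitute x = 0 + u, y = 2 + v and expand: f = -u**3 - 2*u**2*v + u*v**2 - 2*v**3 + v**2.
No constant or linear terms (consistent with a singular point). Quadratic part: v**2. Cubic part: -u**3 - 2*u**2*v + u*v**2 - 2*v**3.
The quadratic part v**2 is a perfect square, so there is a single (double) tangent line v = 0, i.e. y = 2. Restricting the cubic part to that line (v = 0) leaves -u**3 ≠ 0, so f is not divisible by v and the branch is v² ≈ u**3 to lowest order — this is a cusp.
Classification: cusp.


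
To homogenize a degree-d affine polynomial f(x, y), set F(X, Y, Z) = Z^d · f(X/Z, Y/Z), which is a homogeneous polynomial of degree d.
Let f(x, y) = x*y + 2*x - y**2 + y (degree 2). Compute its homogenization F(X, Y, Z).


F(X, Y, Z) = X*Y + 2*X*Z - Y**2 + Y*Z

deg(f) = 2.
Substitute x = X/Z, y = Y/Z into f, then multiply by Z^2.
  monomial 1·x^1·y^1 ↦ 1·X^1·Y^1·Z^0.
  monomial 2·x^1·y^0 ↦ 2·X^1·Y^0·Z^1.
  monomial -1·x^0·y^2 ↦ -1·X^0·Y^2·Z^0.
  monomial 1·x^0·y^1 ↦ 1·X^0·Y^1·Z^1.
Collecting: F(X, Y, Z) = X*Y + 2*X*Z - Y**2 + Y*Z.


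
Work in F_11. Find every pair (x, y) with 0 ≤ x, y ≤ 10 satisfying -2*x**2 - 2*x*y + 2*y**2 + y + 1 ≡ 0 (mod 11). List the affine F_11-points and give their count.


Affine F_11-points: {(0, 2), (0, 3), (1, 1), (1, 5), (4, 10), (5, 5), (8, 3), (8, 10), (9, 1), (9, 2)}; count = 10.

For each of the 121 pairs (x, y) ∈ F_11², evaluate f(x, y) mod 11. Record the zeros.
  x = 0: [0↦1, 1↦4, 2↦0, 3↦0, 4↦4, 5↦1, 6↦2, 7↦7, 8↦5, 9↦7, 10↦2]  zeros at y ∈ {2, 3}
  x = 1: [0↦10, 1↦0, 2↦5, 3↦3, 4↦5, 5↦0, 6↦10, 7↦2, 8↦9, 9↦9, 10↦2]  zeros at y ∈ {1, 5}
  x = 2: [0↦4, 1↦3, 2↦6, 3↦2, 4↦2, 5↦6, 6↦3, 7↦4, 8↦9, 9↦7, 10↦9]  zeros at y ∈ ∅
  x = 3: [0↦5, 1↦2, 2↦3, 3↦8, 4↦6, 5↦8, 6↦3, 7↦2, 8↦5, 9↦1, 10↦1]  zeros at y ∈ ∅
  x = 4: [0↦2, 1↦8, 2↦7, 3↦10, 4↦6, 5↦6, 6↦10, 7↦7, 8↦8, 9↦2, 10↦0]  zeros at y ∈ {10}
  x = 5: [0↦6, 1↦10, 2↦7, 3↦8, 4↦2, 5↦0, 6↦2, 7↦8, 8↦7, 9↦10, 10↦6]  zeros at y ∈ {5}
  x = 6: [0↦6, 1↦8, 2↦3, 3↦2, 4↦5, 5↦1, 6↦1, 7↦5, 8↦2, 9↦3, 10↦8]  zeros at y ∈ ∅
  x = 7: [0↦2, 1↦2, 2↦6, 3↦3, 4↦4, 5↦9, 6↦7, 7↦9, 8↦4, 9↦3, 10↦6]  zeros at y ∈ ∅
  x = 8: [0↦5, 1↦3, 2↦5, 3↦0, 4↦10, 5↦2, 6↦9, 7↦9, 8↦2, 9↦10, 10↦0]  zeros at y ∈ {3, 10}
  x = 9: [0↦4, 1↦0, 2↦0, 3↦4, 4↦1, 5↦2, 6↦7, 7↦5, 8↦7, 9↦2, 10↦1]  zeros at y ∈ {1, 2}
  x = 10: [0↦10, 1↦4, 2↦2, 3↦4, 4↦10, 5↦9, 6↦1, 7↦8, 8↦8, 9↦1, 10↦9]  zeros at y ∈ ∅
Collecting zeros: affine points = {(0, 2), (0, 3), (1, 1), (1, 5), (4, 10), (5, 5), (8, 3), (8, 10), (9, 1), (9, 2)}.
Total count |C(F_11)_aff| = 10.


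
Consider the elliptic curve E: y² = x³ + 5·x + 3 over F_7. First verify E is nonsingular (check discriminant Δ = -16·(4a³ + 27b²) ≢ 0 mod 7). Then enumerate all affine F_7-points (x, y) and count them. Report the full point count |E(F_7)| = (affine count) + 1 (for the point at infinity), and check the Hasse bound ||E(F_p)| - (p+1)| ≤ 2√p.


Affine points = {(1, 3), (1, 4), (2, 0), (6, 2), (6, 5)}; affine count = 5; |E(F_7)| = 6.

Discriminant check: Δ ∝ 4a³ + 27b² = 4·5³ + 27·3² = 4·125 + 27·9 ≡ 1 (mod 7). Nonzero ⇒ E is nonsingular.
For each x ∈ F_7, compute rhs = x³ + 5·x + 3 mod 7, then count y ∈ F_7 with y² ≡ rhs.
  x = 0: rhs = 3, matching y values: none (0 points).
  x = 1: rhs = 2, matching y values: 3, 4 (2 points).
  x = 2: rhs = 0, matching y values: 0 (1 points).
  x = 3: rhs = 3, matching y values: none (0 points).
  x = 4: rhs = 3, matching y values: none (0 points).
  x = 5: rhs = 6, matching y values: none (0 points).
  x = 6: rhs = 4, matching y values: 2, 5 (2 points).
Total affine count: 5.
Full point count |E(F_7)| = 5 + 1 = 6.
Hasse bound: |6 − (7+1)| = |-2| = 2 ≤ 2√7 ≈ 5.2915 ✓.


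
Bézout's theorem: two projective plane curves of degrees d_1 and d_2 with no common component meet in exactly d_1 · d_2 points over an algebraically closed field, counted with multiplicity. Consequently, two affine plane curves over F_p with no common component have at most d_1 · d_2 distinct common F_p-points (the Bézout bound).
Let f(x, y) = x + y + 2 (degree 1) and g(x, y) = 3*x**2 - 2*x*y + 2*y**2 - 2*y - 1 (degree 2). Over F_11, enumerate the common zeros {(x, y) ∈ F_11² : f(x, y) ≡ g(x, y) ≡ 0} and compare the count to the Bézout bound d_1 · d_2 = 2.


Common zeros: {(0, 9), (9, 0)}; count = 2; Bézout bound = 2.

deg(f) = 1, deg(g) = 2, so Bézout bound = 2.
Scan x ∈ F_11. For each x, list the y ∈ F_11 with f(x, y) ≡ 0 and those with g(x, y) ≡ 0 (mod 11); the common zeros in that column are the intersection.
  x = 0: f ≡ 0 at y ∈ {9}; g ≡ 0 at y ∈ {3, 9}; common: {9}.
  x = 1: f ≡ 0 at y ∈ {8}; g ≡ 0 at y ∈ {1}; common: ∅.
  x = 2: f ≡ 0 at y ∈ {7}; g ≡ 0 at y ∈ {0, 3}; common: ∅.
  x = 3: f ≡ 0 at y ∈ {6}; g ≡ 0 at y ∈ ∅; common: ∅.
  x = 4: f ≡ 0 at y ∈ {5}; g ≡ 0 at y ∈ ∅; common: ∅.
  x = 5: f ≡ 0 at y ∈ {4}; g ≡ 0 at y ∈ {7, 10}; common: ∅.
  x = 6: f ≡ 0 at y ∈ {3}; g ≡ 0 at y ∈ {9}; common: ∅.
  x = 7: f ≡ 0 at y ∈ {2}; g ≡ 0 at y ∈ {1, 7}; common: ∅.
  x = 8: f ≡ 0 at y ∈ {1}; g ≡ 0 at y ∈ ∅; common: ∅.
  x = 9: f ≡ 0 at y ∈ {0}; g ≡ 0 at y ∈ {0, 10}; common: {0}.
  x = 10: f ≡ 0 at y ∈ {10}; g ≡ 0 at y ∈ ∅; common: ∅.
Collecting: common zeros = {(0, 9), (9, 0)}, so the count is 2.
Comparison with the Bézout bound: 2 ≤ 2 = deg(f)·deg(g), as expected for curves with no common component (the bound is attained).


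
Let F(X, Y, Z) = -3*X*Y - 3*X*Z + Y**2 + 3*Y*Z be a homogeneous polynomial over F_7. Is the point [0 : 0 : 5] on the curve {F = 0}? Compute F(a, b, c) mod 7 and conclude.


F(0,0,5) ≡ 0 (mod 7); P is on the curve.

Evaluate F(0, 0, 5) term-by-term (mod 7).
  -3*X*Y ↦ -3·0·0·1 = 0
  -3*X*Z ↦ -3·0·1·5 = 0
  Y**2 ↦ 1·1·0·1 = 0
  3*Y*Z ↦ 3·1·0·5 = 0
Sum: F(0, 0, 5) = (0) + (0) + (0) + (0) = 0.
Reducing mod 7: 0 ≡ 0 (mod 7).
Since F(a, b, c) ≡ 0 (mod 7), P lies on the curve.


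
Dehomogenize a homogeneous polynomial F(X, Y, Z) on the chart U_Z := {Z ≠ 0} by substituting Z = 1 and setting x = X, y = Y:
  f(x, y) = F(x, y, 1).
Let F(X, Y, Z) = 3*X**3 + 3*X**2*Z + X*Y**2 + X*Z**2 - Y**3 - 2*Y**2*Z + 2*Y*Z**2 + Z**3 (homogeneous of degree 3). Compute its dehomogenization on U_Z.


f(x, y) = 3*x**3 + 3*x**2 + x*y**2 + x - y**3 - 2*y**2 + 2*y + 1

On U_Z we set Z = 1. Each monomial c·X^i·Y^j·Z^k in F becomes c·x^i·y^j·1^k = c·x^i·y^j.
Substituting Z = 1: F(X, Y, 1) = 3*x**3 + 3*x**2 + x*y**2 + x - y**3 - 2*y**2 + 2*y + 1.
Note: deg(f) ≤ deg(F) = 3; strict inequality happens when F is divisible by Z (lost terms).


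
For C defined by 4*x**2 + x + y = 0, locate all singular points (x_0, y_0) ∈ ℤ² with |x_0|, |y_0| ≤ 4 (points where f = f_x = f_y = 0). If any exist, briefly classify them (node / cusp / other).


No singular points in the scanned grid; C is smooth there.

Compute partial derivatives:
  f_x = 8*x + 1.
  f_y = 1.
f_y = 1 is a nonzero constant, so f_y never vanishes: no point (x, y) can satisfy f = f_x = f_y = 0. In particular no (x, y) ∈ {−4, ..., 4}² is singular; the curve is smooth.


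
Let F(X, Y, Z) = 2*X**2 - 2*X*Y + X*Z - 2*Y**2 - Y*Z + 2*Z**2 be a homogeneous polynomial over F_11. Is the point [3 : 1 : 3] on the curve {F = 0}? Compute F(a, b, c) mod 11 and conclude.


F(3,1,3) ≡ 1 (mod 11); P is NOT on the curve.

Evaluate F(3, 1, 3) term-by-term (mod 11).
  2*X**2 ↦ 2·9·1·1 = 18
  -2*X*Y ↦ -2·3·1·1 = -6
  X*Z ↦ 1·3·1·3 = 9
  -2*Y**2 ↦ -2·1·1·1 = -2
  -Y*Z ↦ -1·1·1·3 = -3
  2*Z**2 ↦ 2·1·1·9 = 18
Sum: F(3, 1, 3) = (18) + (-6) + (9) + (-2) + (-3) + (18) = 34.
Reducing mod 11: 34 ≡ 1 (mod 11).
Since F(a, b, c) ≡ 1 ≠ 0 (mod 11), P does NOT lie on the curve.


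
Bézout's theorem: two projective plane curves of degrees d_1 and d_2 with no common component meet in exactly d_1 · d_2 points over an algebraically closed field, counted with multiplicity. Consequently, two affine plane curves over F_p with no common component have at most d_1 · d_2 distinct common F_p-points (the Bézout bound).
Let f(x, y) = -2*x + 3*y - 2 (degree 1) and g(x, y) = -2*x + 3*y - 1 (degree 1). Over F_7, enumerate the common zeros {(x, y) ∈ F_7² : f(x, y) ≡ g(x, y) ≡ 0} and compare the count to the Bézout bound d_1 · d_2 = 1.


Common zeros: ∅; count = 0; Bézout bound = 1.

deg(f) = 1, deg(g) = 1, so Bézout bound = 1.
Scan x ∈ F_7. For each x, list the y ∈ F_7 with f(x, y) ≡ 0 and those with g(x, y) ≡ 0 (mod 7); the common zeros in that column are the intersection.
  x = 0: f ≡ 0 at y ∈ {3}; g ≡ 0 at y ∈ {5}; common: ∅.
  x = 1: f ≡ 0 at y ∈ {6}; g ≡ 0 at y ∈ {1}; common: ∅.
  x = 2: f ≡ 0 at y ∈ {2}; g ≡ 0 at y ∈ {4}; common: ∅.
  x = 3: f ≡ 0 at y ∈ {5}; g ≡ 0 at y ∈ {0}; common: ∅.
  x = 4: f ≡ 0 at y ∈ {1}; g ≡ 0 at y ∈ {3}; common: ∅.
  x = 5: f ≡ 0 at y ∈ {4}; g ≡ 0 at y ∈ {6}; common: ∅.
  x = 6: f ≡ 0 at y ∈ {0}; g ≡ 0 at y ∈ {2}; common: ∅.
Collecting: common zeros = ∅, so the count is 0.
Comparison with the Bézout bound: 0 ≤ 1 = deg(f)·deg(g), as expected for curves with no common component (the affine F_7-count falls short of the bound because intersections may lie at infinity, over extension fields, or carry multiplicity).


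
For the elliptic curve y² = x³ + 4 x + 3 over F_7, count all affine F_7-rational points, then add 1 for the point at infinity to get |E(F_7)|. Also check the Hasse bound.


Affine points = {(1, 1), (1, 6), (3, 0), (5, 1), (5, 6)}; affine count = 5; |E(F_7)| = 6.

Discriminant check: Δ ∝ 4a³ + 27b² = 4·4³ + 27·3² = 4·64 + 27·9 ≡ 2 (mod 7). Nonzero ⇒ E is nonsingular.
For each x ∈ F_7, compute rhs = x³ + 4·x + 3 mod 7, then count y ∈ F_7 with y² ≡ rhs.
  x = 0: rhs = 3, matching y values: none (0 points).
  x = 1: rhs = 1, matching y values: 1, 6 (2 points).
  x = 2: rhs = 5, matching y values: none (0 points).
  x = 3: rhs = 0, matching y values: 0 (1 points).
  x = 4: rhs = 6, matching y values: none (0 points).
  x = 5: rhs = 1, matching y values: 1, 6 (2 points).
  x = 6: rhs = 5, matching y values: none (0 points).
Total affine count: 5.
Full point count |E(F_7)| = 5 + 1 = 6.
Hasse bound: |6 − (7+1)| = |-2| = 2 ≤ 2√7 ≈ 5.2915 ✓.


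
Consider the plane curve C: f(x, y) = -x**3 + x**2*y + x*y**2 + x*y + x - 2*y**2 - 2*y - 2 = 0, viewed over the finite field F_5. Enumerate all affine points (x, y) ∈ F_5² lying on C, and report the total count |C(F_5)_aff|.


Affine F_5-points: {(2, 2), (3, 1), (3, 4), (4, 3)}; count = 4.

For each of the 25 pairs (x, y) ∈ F_5², evaluate f(x, y) mod 5. Record the zeros.
  x = 0: [0↦3, 1↦4, 2↦1, 3↦4, 4↦3]  zeros at y ∈ ∅
  x = 1: [0↦3, 1↦2, 2↦4, 3↦4, 4↦2]  zeros at y ∈ ∅
  x = 2: [0↦2, 1↦1, 2↦0, 3↦4, 4↦3]  zeros at y ∈ {2}
  x = 3: [0↦4, 1↦0, 2↦3, 3↦3, 4↦0]  zeros at y ∈ {1, 4}
  x = 4: [0↦3, 1↦3, 2↦2, 3↦0, 4↦2]  zeros at y ∈ {3}
Collecting zeros: affine points = {(2, 2), (3, 1), (3, 4), (4, 3)}.
Total count |C(F_5)_aff| = 4.


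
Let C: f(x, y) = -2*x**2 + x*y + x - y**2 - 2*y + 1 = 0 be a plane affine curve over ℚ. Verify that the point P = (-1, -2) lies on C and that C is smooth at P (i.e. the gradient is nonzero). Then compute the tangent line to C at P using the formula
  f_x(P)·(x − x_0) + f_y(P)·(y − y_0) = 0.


Tangent line at P: 3*x + y + 5 = 0.

Step 1: f(-1, -2) = 0, so P lies on C.
Step 2: partial derivatives
  f_x(x, y) = -4*x + y + 1, f_y(x, y) = x - 2*y - 2.
  f_x(P) = 3, f_y(P) = 1 (gradient nonzero, so P is smooth).
Step 3: tangent line at P: 3·(x − -1) + 1·(y − -2) = 0.
Expanding: 3*x + y + 5 = 0.


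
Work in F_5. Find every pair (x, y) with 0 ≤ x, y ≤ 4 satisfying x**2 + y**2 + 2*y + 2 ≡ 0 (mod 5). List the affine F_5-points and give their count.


Affine F_5-points: {(0, 1), (0, 2), (2, 4), (3, 4)}; count = 4.

For each of the 25 pairs (x, y) ∈ F_5², evaluate f(x, y) mod 5. Record the zeros.
  x = 0: [0↦2, 1↦0, 2↦0, 3↦2, 4↦1]  zeros at y ∈ {1, 2}
  x = 1: [0↦3, 1↦1, 2↦1, 3↦3, 4↦2]  zeros at y ∈ ∅
  x = 2: [0↦1, 1↦4, 2↦4, 3↦1, 4↦0]  zeros at y ∈ {4}
  x = 3: [0↦1, 1↦4, 2↦4, 3↦1, 4↦0]  zeros at y ∈ {4}
  x = 4: [0↦3, 1↦1, 2↦1, 3↦3, 4↦2]  zeros at y ∈ ∅
Collecting zeros: affine points = {(0, 1), (0, 2), (2, 4), (3, 4)}.
Total count |C(F_5)_aff| = 4.


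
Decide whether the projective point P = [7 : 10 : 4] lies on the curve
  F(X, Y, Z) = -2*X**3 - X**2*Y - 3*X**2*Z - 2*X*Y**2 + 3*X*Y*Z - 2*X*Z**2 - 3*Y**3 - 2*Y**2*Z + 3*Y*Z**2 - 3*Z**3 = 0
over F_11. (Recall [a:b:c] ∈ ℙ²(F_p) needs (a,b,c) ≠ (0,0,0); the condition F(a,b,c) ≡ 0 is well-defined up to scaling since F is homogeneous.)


F(7,10,4) ≡ 1 (mod 11); P is NOT on the curve.

Evaluate F(7, 10, 4) term-by-term (mod 11).
  -2*X**3 ↦ -2·343·1·1 = -686
  -X**2*Y ↦ -1·49·10·1 = -490
  -3*X**2*Z ↦ -3·49·1·4 = -588
  -2*X*Y**2 ↦ -2·7·100·1 = -1400
  3*X*Y*Z ↦ 3·7·10·4 = 840
  -2*X*Z**2 ↦ -2·7·1·16 = -224
  -3*Y**3 ↦ -3·1·1000·1 = -3000
  -2*Y**2*Z ↦ -2·1·100·4 = -800
  3*Y*Z**2 ↦ 3·1·10·16 = 480
  -3*Z**3 ↦ -3·1·1·64 = -192
Sum: F(7, 10, 4) = (-686) + (-490) + (-588) + (-1400) + (840) + (-224) + (-3000) + (-800) + (480) + (-192) = -6060.
Reducing mod 11: -6060 ≡ 1 (mod 11).
Since F(a, b, c) ≡ 1 ≠ 0 (mod 11), P does NOT lie on the curve.


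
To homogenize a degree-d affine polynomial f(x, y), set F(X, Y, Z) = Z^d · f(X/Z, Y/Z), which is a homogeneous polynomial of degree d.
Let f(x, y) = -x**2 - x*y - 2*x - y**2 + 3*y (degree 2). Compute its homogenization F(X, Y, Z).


F(X, Y, Z) = -X**2 - X*Y - 2*X*Z - Y**2 + 3*Y*Z

deg(f) = 2.
Substitute x = X/Z, y = Y/Z into f, then multiply by Z^2.
  monomial -1·x^2·y^0 ↦ -1·X^2·Y^0·Z^0.
  monomial -1·x^1·y^1 ↦ -1·X^1·Y^1·Z^0.
  monomial -2·x^1·y^0 ↦ -2·X^1·Y^0·Z^1.
  monomial -1·x^0·y^2 ↦ -1·X^0·Y^2·Z^0.
  monomial 3·x^0·y^1 ↦ 3·X^0·Y^1·Z^1.
Collecting: F(X, Y, Z) = -X**2 - X*Y - 2*X*Z - Y**2 + 3*Y*Z.


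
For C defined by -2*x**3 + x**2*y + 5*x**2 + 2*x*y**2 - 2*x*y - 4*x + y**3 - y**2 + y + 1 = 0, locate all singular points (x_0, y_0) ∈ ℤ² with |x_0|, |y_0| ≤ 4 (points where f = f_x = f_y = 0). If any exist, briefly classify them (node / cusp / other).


Singular points: {(1, 0)}; classification: node.

Compute partial derivatives:
  f_x = -6*x**2 + 2*x*y + 10*x + 2*y**2 - 2*y - 4.
  f_y = x**2 + 4*x*y - 2*x + 3*y**2 - 2*y + 1.
Scan x_0 ∈ {−4, ..., 4}. For each x_0, f_y(x_0, y) is a polynomial in y; find its integer roots y ∈ {−4, ..., 4}, then test f_x and f at those candidates.
  x = -4: f_y(-4, y) = 3*y**2 - 18*y + 25; no integer root y with |y| ≤ 4.
  x = -3: f_y(-3, y) = 3*y**2 - 14*y + 16; vanishes at y ∈ {2}. (-3, 2): f_x = -96 ≠ 0.
  x = -2: f_y(-2, y) = 3*y**2 - 10*y + 9; no integer root y with |y| ≤ 4.
  x = -1: f_y(-1, y) = 3*y**2 - 6*y + 4; no integer root y with |y| ≤ 4.
  x = 0: f_y(0, y) = 3*y**2 - 2*y + 1; no integer root y with |y| ≤ 4.
  x = 1: f_y(1, y) = 3*y**2 + 2*y; vanishes at y ∈ {0}. (1, 0): f_x = 0, f = 0 — SINGULAR.
  x = 2: f_y(2, y) = 3*y**2 + 6*y + 1; no integer root y with |y| ≤ 4.
  x = 3: f_y(3, y) = 3*y**2 + 10*y + 4; no integer root y with |y| ≤ 4.
  x = 4: f_y(4, y) = 3*y**2 + 14*y + 9; no integer root y with |y| ≤ 4.
Only singular point on the grid: (1, 0).
Classify: substitute x = 1 + u, y = 0 + v and expand: f = -2*u**3 + u**2*v - u**2 + 2*u*v**2 + v**3 + v**2.
No constant or linear terms (consistent with a singular point). Quadratic part: -u**2 + v**2. Cubic part: -2*u**3 + u**2*v + 2*u*v**2 + v**3.
The quadratic part v**2 - u**2 = (v − u)(v + u) splits into two distinct linear factors, so there are two distinct tangent lines y − 0 = ±(x − 1) — this is a node (ordinary double point).
Classification: node.


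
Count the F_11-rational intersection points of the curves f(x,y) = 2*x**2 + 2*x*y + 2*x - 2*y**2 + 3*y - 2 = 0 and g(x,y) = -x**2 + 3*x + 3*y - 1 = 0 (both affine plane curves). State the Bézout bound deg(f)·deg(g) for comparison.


Common zeros: {(0, 4), (8, 10)}; count = 2; Bézout bound = 4.

deg(f) = 2, deg(g) = 2, so Bézout bound = 4.
Scan x ∈ F_11. For each x, list the y ∈ F_11 with f(x, y) ≡ 0 and those with g(x, y) ≡ 0 (mod 11); the common zeros in that column are the intersection.
  x = 0: f ≡ 0 at y ∈ {3, 4}; g ≡ 0 at y ∈ {4}; common: {4}.
  x = 1: f ≡ 0 at y ∈ ∅; g ≡ 0 at y ∈ {7}; common: ∅.
  x = 2: f ≡ 0 at y ∈ ∅; g ≡ 0 at y ∈ {7}; common: ∅.
  x = 3: f ≡ 0 at y ∈ {0, 10}; g ≡ 0 at y ∈ {4}; common: ∅.
  x = 4: f ≡ 0 at y ∈ ∅; g ≡ 0 at y ∈ {9}; common: ∅.
  x = 5: f ≡ 0 at y ∈ ∅; g ≡ 0 at y ∈ {0}; common: ∅.
  x = 6: f ≡ 0 at y ∈ {4, 9}; g ≡ 0 at y ∈ {10}; common: ∅.
  x = 7: f ≡ 0 at y ∈ {0, 3}; g ≡ 0 at y ∈ {6}; common: ∅.
  x = 8: f ≡ 0 at y ∈ {5, 10}; g ≡ 0 at y ∈ {10}; common: {10}.
  x = 9: f ≡ 0 at y ∈ ∅; g ≡ 0 at y ∈ {0}; common: ∅.
  x = 10: f ≡ 0 at y ∈ ∅; g ≡ 0 at y ∈ {9}; common: ∅.
Collecting: common zeros = {(0, 4), (8, 10)}, so the count is 2.
Comparison with the Bézout bound: 2 ≤ 4 = deg(f)·deg(g), as expected for curves with no common component (the affine F_11-count falls short of the bound because intersections may lie at infinity, over extension fields, or carry multiplicity).


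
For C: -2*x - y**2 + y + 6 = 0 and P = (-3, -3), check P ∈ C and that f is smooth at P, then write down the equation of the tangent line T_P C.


Tangent line at P: -2*x + 7*y + 15 = 0.

Step 1: f(-3, -3) = 0, so P lies on C.
Step 2: partial derivatives
  f_x(x, y) = -2, f_y(x, y) = 1 - 2*y.
  f_x(P) = -2, f_y(P) = 7 (gradient nonzero, so P is smooth).
Step 3: tangent line at P: -2·(x − -3) + 7·(y − -3) = 0.
Expanding: -2*x + 7*y + 15 = 0.


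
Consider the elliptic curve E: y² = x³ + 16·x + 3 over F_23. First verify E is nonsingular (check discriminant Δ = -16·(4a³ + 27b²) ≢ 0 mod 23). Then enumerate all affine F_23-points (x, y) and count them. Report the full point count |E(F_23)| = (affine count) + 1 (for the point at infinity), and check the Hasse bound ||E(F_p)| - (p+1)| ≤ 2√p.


Affine points = {(0, 7), (0, 16), (3, 3), (3, 20), (4, 4), (4, 19), (5, 1), (5, 22), (6, 4), (6, 19), (9, 5), (9, 18), (10, 6), (10, 17), (13, 4), (13, 19), (14, 2), (14, 21), (16, 10), (16, 13), (17, 6), (17, 17), (19, 6), (19, 17), (21, 3), (21, 20), (22, 3), (22, 20)}; affine count = 28; |E(F_23)| = 29.

Discriminant check: Δ ∝ 4a³ + 27b² = 4·16³ + 27·3² = 4·4096 + 27·9 ≡ 21 (mod 23). Nonzero ⇒ E is nonsingular.
For each x ∈ F_23, compute rhs = x³ + 16·x + 3 mod 23, then count y ∈ F_23 with y² ≡ rhs.
  x = 0: rhs = 3, matching y values: 7, 16 (2 points).
  x = 1: rhs = 20, matching y values: none (0 points).
  x = 2: rhs = 20, matching y values: none (0 points).
  x = 3: rhs = 9, matching y values: 3, 20 (2 points).
  x = 4: rhs = 16, matching y values: 4, 19 (2 points).
  x = 5: rhs = 1, matching y values: 1, 22 (2 points).
  x = 6: rhs = 16, matching y values: 4, 19 (2 points).
  x = 7: rhs = 21, matching y values: none (0 points).
  x = 8: rhs = 22, matching y values: none (0 points).
  x = 9: rhs = 2, matching y values: 5, 18 (2 points).
  x = 10: rhs = 13, matching y values: 6, 17 (2 points).
  x = 11: rhs = 15, matching y values: none (0 points).
  x = 12: rhs = 14, matching y values: none (0 points).
  x = 13: rhs = 16, matching y values: 4, 19 (2 points).
  x = 14: rhs = 4, matching y values: 2, 21 (2 points).
  x = 15: rhs = 7, matching y values: none (0 points).
  x = 16: rhs = 8, matching y values: 10, 13 (2 points).
  x = 17: rhs = 13, matching y values: 6, 17 (2 points).
  x = 18: rhs = 5, matching y values: none (0 points).
  x = 19: rhs = 13, matching y values: 6, 17 (2 points).
  x = 20: rhs = 20, matching y values: none (0 points).
  x = 21: rhs = 9, matching y values: 3, 20 (2 points).
  x = 22: rhs = 9, matching y values: 3, 20 (2 points).
Total affine count: 28.
Full point count |E(F_23)| = 28 + 1 = 29.
Hasse bound: |29 − (23+1)| = |5| = 5 ≤ 2√23 ≈ 9.5917 ✓.


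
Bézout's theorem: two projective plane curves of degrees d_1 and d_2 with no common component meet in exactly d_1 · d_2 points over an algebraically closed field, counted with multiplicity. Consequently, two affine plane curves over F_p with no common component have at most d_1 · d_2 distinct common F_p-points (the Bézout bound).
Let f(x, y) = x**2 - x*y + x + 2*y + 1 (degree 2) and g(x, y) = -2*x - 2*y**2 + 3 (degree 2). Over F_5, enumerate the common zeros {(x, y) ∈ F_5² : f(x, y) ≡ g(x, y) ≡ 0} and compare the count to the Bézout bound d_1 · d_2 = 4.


Common zeros: {(0, 2)}; count = 1; Bézout bound = 4.

deg(f) = 2, deg(g) = 2, so Bézout bound = 4.
Scan x ∈ F_5. For each x, list the y ∈ F_5 with f(x, y) ≡ 0 and those with g(x, y) ≡ 0 (mod 5); the common zeros in that column are the intersection.
  x = 0: f ≡ 0 at y ∈ {2}; g ≡ 0 at y ∈ {2, 3}; common: {2}.
  x = 1: f ≡ 0 at y ∈ {2}; g ≡ 0 at y ∈ ∅; common: ∅.
  x = 2: f ≡ 0 at y ∈ ∅; g ≡ 0 at y ∈ ∅; common: ∅.
  x = 3: f ≡ 0 at y ∈ {3}; g ≡ 0 at y ∈ {1, 4}; common: ∅.
  x = 4: f ≡ 0 at y ∈ {3}; g ≡ 0 at y ∈ {0}; common: ∅.
Collecting: common zeros = {(0, 2)}, so the count is 1.
Comparison with the Bézout bound: 1 ≤ 4 = deg(f)·deg(g), as expected for curves with no common component (the affine F_5-count falls short of the bound because intersections may lie at infinity, over extension fields, or carry multiplicity).


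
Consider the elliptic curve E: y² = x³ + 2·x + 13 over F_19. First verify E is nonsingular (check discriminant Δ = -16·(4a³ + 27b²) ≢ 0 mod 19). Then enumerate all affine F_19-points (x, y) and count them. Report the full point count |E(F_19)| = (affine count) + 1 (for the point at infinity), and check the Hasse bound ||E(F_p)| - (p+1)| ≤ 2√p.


Affine points = {(1, 4), (1, 15), (2, 5), (2, 14), (4, 3), (4, 16), (7, 3), (7, 16), (8, 3), (8, 16), (9, 0), (10, 8), (10, 11), (11, 6), (11, 13), (12, 6), (12, 13), (14, 7), (14, 12), (15, 6), (15, 13), (17, 1), (17, 18)}; affine count = 23; |E(F_19)| = 24.

Discriminant check: Δ ∝ 4a³ + 27b² = 4·2³ + 27·13² = 4·8 + 27·169 ≡ 16 (mod 19). Nonzero ⇒ E is nonsingular.
For each x ∈ F_19, compute rhs = x³ + 2·x + 13 mod 19, then count y ∈ F_19 with y² ≡ rhs.
  x = 0: rhs = 13, matching y values: none (0 points).
  x = 1: rhs = 16, matching y values: 4, 15 (2 points).
  x = 2: rhs = 6, matching y values: 5, 14 (2 points).
  x = 3: rhs = 8, matching y values: none (0 points).
  x = 4: rhs = 9, matching y values: 3, 16 (2 points).
  x = 5: rhs = 15, matching y values: none (0 points).
  x = 6: rhs = 13, matching y values: none (0 points).
  x = 7: rhs = 9, matching y values: 3, 16 (2 points).
  x = 8: rhs = 9, matching y values: 3, 16 (2 points).
  x = 9: rhs = 0, matching y values: 0 (1 points).
  x = 10: rhs = 7, matching y values: 8, 11 (2 points).
  x = 11: rhs = 17, matching y values: 6, 13 (2 points).
  x = 12: rhs = 17, matching y values: 6, 13 (2 points).
  x = 13: rhs = 13, matching y values: none (0 points).
  x = 14: rhs = 11, matching y values: 7, 12 (2 points).
  x = 15: rhs = 17, matching y values: 6, 13 (2 points).
  x = 16: rhs = 18, matching y values: none (0 points).
  x = 17: rhs = 1, matching y values: 1, 18 (2 points).
  x = 18: rhs = 10, matching y values: none (0 points).
Total affine count: 23.
Full point count |E(F_19)| = 23 + 1 = 24.
Hasse bound: |24 − (19+1)| = |4| = 4 ≤ 2√19 ≈ 8.7178 ✓.


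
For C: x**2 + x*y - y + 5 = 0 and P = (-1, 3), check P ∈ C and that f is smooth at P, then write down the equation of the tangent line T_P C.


Tangent line at P: x - 2*y + 7 = 0.

Step 1: f(-1, 3) = 0, so P lies on C.
Step 2: partial derivatives
  f_x(x, y) = 2*x + y, f_y(x, y) = x - 1.
  f_x(P) = 1, f_y(P) = -2 (gradient nonzero, so P is smooth).
Step 3: tangent line at P: 1·(x − -1) + -2·(y − 3) = 0.
Expanding: x - 2*y + 7 = 0.


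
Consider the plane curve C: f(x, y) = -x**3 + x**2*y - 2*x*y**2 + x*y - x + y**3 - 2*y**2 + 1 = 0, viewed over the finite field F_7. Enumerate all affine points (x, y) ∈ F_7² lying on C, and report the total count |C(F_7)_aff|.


Affine F_7-points: {(0, 1), (1, 4), (4, 1), (4, 3), (4, 6), (5, 5)}; count = 6.

For each of the 49 pairs (x, y) ∈ F_7², evaluate f(x, y) mod 7. Record the zeros.
  x = 0: [0↦1, 1↦0, 2↦1, 3↦3, 4↦5, 5↦6, 6↦5]  zeros at y ∈ {1}
  x = 1: [0↦6, 1↦5, 2↦2, 3↦3, 4↦0, 5↦6, 6↦6]  zeros at y ∈ {4}
  x = 2: [0↦5, 1↦6, 2↦1, 3↦3, 4↦4, 5↦3, 6↦6]  zeros at y ∈ ∅
  x = 3: [0↦6, 1↦4, 2↦6, 3↦4, 4↦4, 5↦5, 6↦6]  zeros at y ∈ ∅
  x = 4: [0↦3, 1↦0, 2↦4, 3↦0, 4↦1, 5↦6, 6↦0]  zeros at y ∈ {1, 3, 6}
  x = 5: [0↦4, 1↦2, 2↦3, 3↦6, 4↦3, 5↦0, 6↦3]  zeros at y ∈ {5}
  x = 6: [0↦3, 1↦4, 2↦4, 3↦2, 4↦4, 5↦2, 6↦2]  zeros at y ∈ ∅
Collecting zeros: affine points = {(0, 1), (1, 4), (4, 1), (4, 3), (4, 6), (5, 5)}.
Total count |C(F_7)_aff| = 6.


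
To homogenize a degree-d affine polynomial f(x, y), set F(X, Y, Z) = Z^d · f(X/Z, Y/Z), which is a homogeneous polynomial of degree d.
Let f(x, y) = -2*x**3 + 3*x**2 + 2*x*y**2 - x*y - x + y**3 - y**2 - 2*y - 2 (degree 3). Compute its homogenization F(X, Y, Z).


F(X, Y, Z) = -2*X**3 + 3*X**2*Z + 2*X*Y**2 - X*Y*Z - X*Z**2 + Y**3 - Y**2*Z - 2*Y*Z**2 - 2*Z**3

deg(f) = 3.
Substitute x = X/Z, y = Y/Z into f, then multiply by Z^3.
  monomial -2·x^3·y^0 ↦ -2·X^3·Y^0·Z^0.
  monomial 3·x^2·y^0 ↦ 3·X^2·Y^0·Z^1.
  monomial 2·x^1·y^2 ↦ 2·X^1·Y^2·Z^0.
  monomial -1·x^1·y^1 ↦ -1·X^1·Y^1·Z^1.
  monomial -1·x^1·y^0 ↦ -1·X^1·Y^0·Z^2.
  monomial 1·x^0·y^3 ↦ 1·X^0·Y^3·Z^0.
  monomial -1·x^0·y^2 ↦ -1·X^0·Y^2·Z^1.
  monomial -2·x^0·y^1 ↦ -2·X^0·Y^1·Z^2.
  monomial -2·x^0·y^0 ↦ -2·X^0·Y^0·Z^3.
Collecting: F(X, Y, Z) = -2*X**3 + 3*X**2*Z + 2*X*Y**2 - X*Y*Z - X*Z**2 + Y**3 - Y**2*Z - 2*Y*Z**2 - 2*Z**3.


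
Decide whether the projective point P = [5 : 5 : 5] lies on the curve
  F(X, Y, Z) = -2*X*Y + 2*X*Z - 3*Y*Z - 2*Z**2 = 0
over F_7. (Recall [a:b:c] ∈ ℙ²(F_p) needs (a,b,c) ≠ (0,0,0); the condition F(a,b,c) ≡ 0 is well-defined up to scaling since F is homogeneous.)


F(5,5,5) ≡ 1 (mod 7); P is NOT on the curve.

Evaluate F(5, 5, 5) term-by-term (mod 7).
  -2*X*Y ↦ -2·5·5·1 = -50
  2*X*Z ↦ 2·5·1·5 = 50
  -3*Y*Z ↦ -3·1·5·5 = -75
  -2*Z**2 ↦ -2·1·1·25 = -50
Sum: F(5, 5, 5) = (-50) + (50) + (-75) + (-50) = -125.
Reducing mod 7: -125 ≡ 1 (mod 7).
Since F(a, b, c) ≡ 1 ≠ 0 (mod 7), P does NOT lie on the curve.


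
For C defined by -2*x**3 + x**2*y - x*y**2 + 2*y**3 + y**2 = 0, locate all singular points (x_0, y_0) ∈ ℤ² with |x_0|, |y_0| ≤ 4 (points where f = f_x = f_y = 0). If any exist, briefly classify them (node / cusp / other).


Singular points: {(0, 0)}; classification: cusp.

Compute partial derivatives:
  f_x = -6*x**2 + 2*x*y - y**2.
  f_y = x**2 - 2*x*y + 6*y**2 + 2*y.
Scan x_0 ∈ {−4, ..., 4}. For each x_0, f_y(x_0, y) is a polynomial in y; find its integer roots y ∈ {−4, ..., 4}, then test f_x and f at those candidates.
  x = -4: f_y(-4, y) = 6*y**2 + 10*y + 16; no integer root y with |y| ≤ 4.
  x = -3: f_y(-3, y) = 6*y**2 + 8*y + 9; no integer root y with |y| ≤ 4.
  x = -2: f_y(-2, y) = 6*y**2 + 6*y + 4; no integer root y with |y| ≤ 4.
  x = -1: f_y(-1, y) = 6*y**2 + 4*y + 1; no integer root y with |y| ≤ 4.
  x = 0: f_y(0, y) = 6*y**2 + 2*y; vanishes at y ∈ {0}. (0, 0): f_x = 0, f = 0 — SINGULAR.
  x = 1: f_y(1, y) = 6*y**2 + 1; no integer root y with |y| ≤ 4.
  x = 2: f_y(2, y) = 6*y**2 - 2*y + 4; no integer root y with |y| ≤ 4.
  x = 3: f_y(3, y) = 6*y**2 - 4*y + 9; no integer root y with |y| ≤ 4.
  x = 4: f_y(4, y) = 6*y**2 - 6*y + 16; no integer root y with |y| ≤ 4.
Only singular point on the grid: (0, 0).
Classify: substitute x = 0 + u, y = 0 + v and expand: f = -2*u**3 + u**2*v - u*v**2 + 2*v**3 + v**2.
No constant or linear terms (consistent with a singular point). Quadratic part: v**2. Cubic part: -2*u**3 + u**2*v - u*v**2 + 2*v**3.
The quadratic part v**2 is a perfect square, so there is a single (double) tangent line v = 0, i.e. y = 0. Restricting the cubic part to that line (v = 0) leaves -2*u**3 ≠ 0, so f is not divisible by v and the branch is v² ≈ 2*u**3 to lowest order — this is a cusp.
Classification: cusp.


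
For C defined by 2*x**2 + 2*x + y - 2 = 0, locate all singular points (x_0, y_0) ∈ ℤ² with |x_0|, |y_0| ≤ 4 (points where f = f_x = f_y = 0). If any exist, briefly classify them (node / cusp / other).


No singular points in the scanned grid; C is smooth there.

Compute partial derivatives:
  f_x = 4*x + 2.
  f_y = 1.
f_y = 1 is a nonzero constant, so f_y never vanishes: no point (x, y) can satisfy f = f_x = f_y = 0. In particular no (x, y) ∈ {−4, ..., 4}² is singular; the curve is smooth.


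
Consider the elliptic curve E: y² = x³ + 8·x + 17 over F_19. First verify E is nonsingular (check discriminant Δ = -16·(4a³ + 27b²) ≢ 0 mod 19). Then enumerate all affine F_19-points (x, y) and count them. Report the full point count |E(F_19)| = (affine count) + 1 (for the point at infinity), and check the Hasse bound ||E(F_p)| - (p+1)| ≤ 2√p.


Affine points = {(0, 6), (0, 13), (1, 8), (1, 11), (3, 7), (3, 12), (5, 7), (5, 12), (7, 6), (7, 13), (8, 2), (8, 17), (9, 1), (9, 18), (11, 7), (11, 12), (12, 6), (12, 13), (13, 0), (14, 2), (14, 17), (15, 4), (15, 15), (16, 2), (16, 17)}; affine count = 25; |E(F_19)| = 26.

Discriminant check: Δ ∝ 4a³ + 27b² = 4·8³ + 27·17² = 4·512 + 27·289 ≡ 9 (mod 19). Nonzero ⇒ E is nonsingular.
For each x ∈ F_19, compute rhs = x³ + 8·x + 17 mod 19, then count y ∈ F_19 with y² ≡ rhs.
  x = 0: rhs = 17, matching y values: 6, 13 (2 points).
  x = 1: rhs = 7, matching y values: 8, 11 (2 points).
  x = 2: rhs = 3, matching y values: none (0 points).
  x = 3: rhs = 11, matching y values: 7, 12 (2 points).
  x = 4: rhs = 18, matching y values: none (0 points).
  x = 5: rhs = 11, matching y values: 7, 12 (2 points).
  x = 6: rhs = 15, matching y values: none (0 points).
  x = 7: rhs = 17, matching y values: 6, 13 (2 points).
  x = 8: rhs = 4, matching y values: 2, 17 (2 points).
  x = 9: rhs = 1, matching y values: 1, 18 (2 points).
  x = 10: rhs = 14, matching y values: none (0 points).
  x = 11: rhs = 11, matching y values: 7, 12 (2 points).
  x = 12: rhs = 17, matching y values: 6, 13 (2 points).
  x = 13: rhs = 0, matching y values: 0 (1 points).
  x = 14: rhs = 4, matching y values: 2, 17 (2 points).
  x = 15: rhs = 16, matching y values: 4, 15 (2 points).
  x = 16: rhs = 4, matching y values: 2, 17 (2 points).
  x = 17: rhs = 12, matching y values: none (0 points).
  x = 18: rhs = 8, matching y values: none (0 points).
Total affine count: 25.
Full point count |E(F_19)| = 25 + 1 = 26.
Hasse bound: |26 − (19+1)| = |6| = 6 ≤ 2√19 ≈ 8.7178 ✓.


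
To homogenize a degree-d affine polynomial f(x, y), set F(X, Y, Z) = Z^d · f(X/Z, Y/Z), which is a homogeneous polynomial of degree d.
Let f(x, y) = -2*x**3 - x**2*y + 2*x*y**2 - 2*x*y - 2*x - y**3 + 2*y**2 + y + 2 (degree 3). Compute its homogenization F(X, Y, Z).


F(X, Y, Z) = -2*X**3 - X**2*Y + 2*X*Y**2 - 2*X*Y*Z - 2*X*Z**2 - Y**3 + 2*Y**2*Z + Y*Z**2 + 2*Z**3

deg(f) = 3.
Substitute x = X/Z, y = Y/Z into f, then multiply by Z^3.
  monomial -2·x^3·y^0 ↦ -2·X^3·Y^0·Z^0.
  monomial -1·x^2·y^1 ↦ -1·X^2·Y^1·Z^0.
  monomial 2·x^1·y^2 ↦ 2·X^1·Y^2·Z^0.
  monomial -2·x^1·y^1 ↦ -2·X^1·Y^1·Z^1.
  monomial -2·x^1·y^0 ↦ -2·X^1·Y^0·Z^2.
  monomial -1·x^0·y^3 ↦ -1·X^0·Y^3·Z^0.
  monomial 2·x^0·y^2 ↦ 2·X^0·Y^2·Z^1.
  monomial 1·x^0·y^1 ↦ 1·X^0·Y^1·Z^2.
  monomial 2·x^0·y^0 ↦ 2·X^0·Y^0·Z^3.
Collecting: F(X, Y, Z) = -2*X**3 - X**2*Y + 2*X*Y**2 - 2*X*Y*Z - 2*X*Z**2 - Y**3 + 2*Y**2*Z + Y*Z**2 + 2*Z**3.


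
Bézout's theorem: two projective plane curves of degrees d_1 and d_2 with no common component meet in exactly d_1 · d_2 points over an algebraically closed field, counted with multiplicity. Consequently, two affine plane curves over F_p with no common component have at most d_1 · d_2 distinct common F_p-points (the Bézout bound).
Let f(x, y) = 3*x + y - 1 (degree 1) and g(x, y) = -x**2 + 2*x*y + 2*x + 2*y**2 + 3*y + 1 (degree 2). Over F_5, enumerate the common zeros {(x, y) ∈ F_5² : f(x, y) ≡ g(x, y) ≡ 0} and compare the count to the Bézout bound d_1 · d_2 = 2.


Common zeros: {(1, 3)}; count = 1; Bézout bound = 2.

deg(f) = 1, deg(g) = 2, so Bézout bound = 2.
Scan x ∈ F_5. For each x, list the y ∈ F_5 with f(x, y) ≡ 0 and those with g(x, y) ≡ 0 (mod 5); the common zeros in that column are the intersection.
  x = 0: f ≡ 0 at y ∈ {1}; g ≡ 0 at y ∈ {2, 4}; common: ∅.
  x = 1: f ≡ 0 at y ∈ {3}; g ≡ 0 at y ∈ {2, 3}; common: {3}.
  x = 2: f ≡ 0 at y ∈ {0}; g ≡ 0 at y ∈ {1, 3}; common: ∅.
  x = 3: f ≡ 0 at y ∈ {2}; g ≡ 0 at y ∈ ∅; common: ∅.
  x = 4: f ≡ 0 at y ∈ {4}; g ≡ 0 at y ∈ ∅; common: ∅.
Collecting: common zeros = {(1, 3)}, so the count is 1.
Comparison with the Bézout bound: 1 ≤ 2 = deg(f)·deg(g), as expected for curves with no common component (the affine F_5-count falls short of the bound because intersections may lie at infinity, over extension fields, or carry multiplicity).


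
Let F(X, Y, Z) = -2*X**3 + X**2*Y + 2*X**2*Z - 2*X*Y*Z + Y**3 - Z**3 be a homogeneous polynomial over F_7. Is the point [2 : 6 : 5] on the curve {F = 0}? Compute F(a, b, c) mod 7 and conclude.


F(2,6,5) ≡ 5 (mod 7); P is NOT on the curve.

Evaluate F(2, 6, 5) term-by-term (mod 7).
  -2*X**3 ↦ -2·8·1·1 = -16
  X**2*Y ↦ 1·4·6·1 = 24
  2*X**2*Z ↦ 2·4·1·5 = 40
  -2*X*Y*Z ↦ -2·2·6·5 = -120
  Y**3 ↦ 1·1·216·1 = 216
  -Z**3 ↦ -1·1·1·125 = -125
Sum: F(2, 6, 5) = (-16) + (24) + (40) + (-120) + (216) + (-125) = 19.
Reducing mod 7: 19 ≡ 5 (mod 7).
Since F(a, b, c) ≡ 5 ≠ 0 (mod 7), P does NOT lie on the curve.


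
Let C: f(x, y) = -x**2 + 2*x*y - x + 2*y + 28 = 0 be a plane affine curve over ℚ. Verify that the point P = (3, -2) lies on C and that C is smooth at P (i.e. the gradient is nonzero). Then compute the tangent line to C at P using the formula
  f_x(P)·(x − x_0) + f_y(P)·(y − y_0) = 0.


Tangent line at P: -11*x + 8*y + 49 = 0.

Step 1: f(3, -2) = 0, so P lies on C.
Step 2: partial derivatives
  f_x(x, y) = -2*x + 2*y - 1, f_y(x, y) = 2*x + 2.
  f_x(P) = -11, f_y(P) = 8 (gradient nonzero, so P is smooth).
Step 3: tangent line at P: -11·(x − 3) + 8·(y − -2) = 0.
Expanding: -11*x + 8*y + 49 = 0.


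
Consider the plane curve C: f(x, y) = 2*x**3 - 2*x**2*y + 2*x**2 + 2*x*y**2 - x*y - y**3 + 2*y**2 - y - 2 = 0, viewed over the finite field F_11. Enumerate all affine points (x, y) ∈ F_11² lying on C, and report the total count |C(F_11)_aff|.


Affine F_11-points: {(1, 8), (1, 10), (2, 0), (2, 6), (3, 1), (3, 9), (4, 3), (5, 1), (7, 4), (7, 6), (9, 5)}; count = 11.

For each of the 121 pairs (x, y) ∈ F_11², evaluate f(x, y) mod 11. Record the zeros.
  x = 0: [0↦9, 1↦9, 2↦7, 3↦8, 4↦6, 5↦6, 6↦2, 7↦10, 8↦2, 9↦5, 10↦2]  zeros at y ∈ ∅
  x = 1: [0↦2, 1↦1, 2↦2, 3↦10, 4↦8, 5↦1, 6↦5, 7↦3, 8↦0, 9↦1, 10↦0]  zeros at y ∈ {8, 10}
  x = 2: [0↦0, 1↦5, 2↦5, 3↦5, 4↦10, 5↦3, 6↦0, 7↦6, 8↦4, 9↦10, 10↦7]  zeros at y ∈ {0, 6}
  x = 3: [0↦4, 1↦0, 2↦6, 3↦5, 4↦2, 5↦2, 6↦10, 7↦9, 8↦4, 9↦0, 10↦2]  zeros at y ∈ {1, 9}
  x = 4: [0↦4, 1↦9, 2↦6, 3↦0, 4↦7, 5↦10, 6↦3, 7↦2, 8↦1, 9↦5, 10↦8]  zeros at y ∈ {3}
  x = 5: [0↦1, 1↦0, 2↦6, 3↦2, 4↦4, 5↦6, 6↦2, 7↦8, 8↦7, 9↦4, 10↦4]  zeros at y ∈ {1}
  x = 6: [0↦7, 1↦7, 2↦7, 3↦1, 4↦5, 5↦2, 6↦8, 7↦6, 8↦1, 9↦9, 10↦2]  zeros at y ∈ ∅
  x = 7: [0↦1, 1↦9, 2↦10, 3↦9, 4↦0, 5↦10, 6↦0, 7↦8, 8↦6, 9↦10, 10↦3]  zeros at y ∈ {4, 6}
  x = 8: [0↦6, 1↦7, 2↦5, 3↦5, 4↦1, 5↦9, 6↦1, 7↦4, 8↦1, 9↦8, 10↦8]  zeros at y ∈ ∅
  x = 9: [0↦1, 1↦2, 2↦4, 3↦1, 4↦9, 5↦0, 6↦1, 7↦6, 8↦9, 9↦4, 10↦7]  zeros at y ∈ {5}
  x = 10: [0↦9, 1↦6, 2↦8, 3↦9, 4↦3, 5↦6, 6↦1, 7↦4, 8↦9, 9↦10, 10↦1]  zeros at y ∈ ∅
Collecting zeros: affine points = {(1, 8), (1, 10), (2, 0), (2, 6), (3, 1), (3, 9), (4, 3), (5, 1), (7, 4), (7, 6), (9, 5)}.
Total count |C(F_11)_aff| = 11.


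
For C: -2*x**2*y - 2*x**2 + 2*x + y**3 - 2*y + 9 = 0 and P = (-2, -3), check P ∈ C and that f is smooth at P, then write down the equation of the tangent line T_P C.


Tangent line at P: -14*x + 17*y + 23 = 0.

Step 1: f(-2, -3) = 0, so P lies on C.
Step 2: partial derivatives
  f_x(x, y) = -4*x*y - 4*x + 2, f_y(x, y) = -2*x**2 + 3*y**2 - 2.
  f_x(P) = -14, f_y(P) = 17 (gradient nonzero, so P is smooth).
Step 3: tangent line at P: -14·(x − -2) + 17·(y − -3) = 0.
Expanding: -14*x + 17*y + 23 = 0.


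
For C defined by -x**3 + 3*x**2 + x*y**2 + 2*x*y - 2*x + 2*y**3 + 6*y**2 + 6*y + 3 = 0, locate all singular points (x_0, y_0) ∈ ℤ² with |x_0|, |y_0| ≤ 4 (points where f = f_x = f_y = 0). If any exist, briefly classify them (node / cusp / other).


Singular points: {(1, -1)}; classification: cusp.

Compute partial derivatives:
  f_x = -3*x**2 + 6*x + y**2 + 2*y - 2.
  f_y = 2*x*y + 2*x + 6*y**2 + 12*y + 6.
Scan x_0 ∈ {−4, ..., 4}. For each x_0, f_y(x_0, y) is a polynomial in y; find its integer roots y ∈ {−4, ..., 4}, then test f_x and f at those candidates.
  x = -4: f_y(-4, y) = 6*y**2 + 4*y - 2; vanishes at y ∈ {-1}. (-4, -1): f_x = -75 ≠ 0.
  x = -3: f_y(-3, y) = 6*y**2 + 6*y; vanishes at y ∈ {-1, 0}. (-3, -1): f_x = -48 ≠ 0; (-3, 0): f_x = -47 ≠ 0.
  x = -2: f_y(-2, y) = 6*y**2 + 8*y + 2; vanishes at y ∈ {-1}. (-2, -1): f_x = -27 ≠ 0.
  x = -1: f_y(-1, y) = 6*y**2 + 10*y + 4; vanishes at y ∈ {-1}. (-1, -1): f_x = -12 ≠ 0.
  x = 0: f_y(0, y) = 6*y**2 + 12*y + 6; vanishes at y ∈ {-1}. (0, -1): f_x = -3 ≠ 0.
  x = 1: f_y(1, y) = 6*y**2 + 14*y + 8; vanishes at y ∈ {-1}. (1, -1): f_x = 0, f = 0 — SINGULAR.
  x = 2: f_y(2, y) = 6*y**2 + 16*y + 10; vanishes at y ∈ {-1}. (2, -1): f_x = -3 ≠ 0.
  x = 3: f_y(3, y) = 6*y**2 + 18*y + 12; vanishes at y ∈ {-2, -1}. (3, -2): f_x = -11 ≠ 0; (3, -1): f_x = -12 ≠ 0.
  x = 4: f_y(4, y) = 6*y**2 + 20*y + 14; vanishes at y ∈ {-1}. (4, -1): f_x = -27 ≠ 0.
Only singular point on the grid: (1, -1).
Classify: substitute x = 1 + u, y = -1 + v and expand: f = -u**3 + u*v**2 + 2*v**3 + v**2.
No constant or linear terms (consistent with a singular point). Quadratic part: v**2. Cubic part: -u**3 + u*v**2 + 2*v**3.
The quadratic part v**2 is a perfect square, so there is a single (double) tangent line v = 0, i.e. y = -1. Restricting the cubic part to that line (v = 0) leaves -u**3 ≠ 0, so f is not divisible by v and the branch is v² ≈ u**3 to lowest order — this is a cusp.
Classification: cusp.
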